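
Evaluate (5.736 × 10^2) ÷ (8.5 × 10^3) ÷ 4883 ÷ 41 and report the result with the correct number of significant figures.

(5.736 × 10^2) ÷ (8.5 × 10^3) ÷ 4883 ÷ 41 = 3.37069639022 × 10^-7…
Multiplication/division keeps the fewest significant figures: 5.736 × 10^2 → 4 s.f., 8.5 × 10^3 → 2 s.f., 4883 → 4 s.f., 41 → 2 s.f.; limit is 2.
Rounded to 2 significant figures: 3.4 × 10^-7.

3.4 × 10^-7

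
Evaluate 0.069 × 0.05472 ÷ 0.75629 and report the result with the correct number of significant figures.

0.069 × 0.05472 ÷ 0.75629 = 0.00499237065147…
Multiplication/division keeps the fewest significant figures: 0.069 → 2 s.f., 0.05472 → 4 s.f., 0.75629 → 5 s.f.; limit is 2.
Rounded to 2 significant figures: 0.0050.

0.0050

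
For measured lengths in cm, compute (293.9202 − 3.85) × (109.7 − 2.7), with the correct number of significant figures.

293.9202 − 3.85 = 290.0702, limited to 2 d.p. → 5 s.f.; 109.7 − 2.7 = 107.0, limited to 1 d.p. → 4 s.f.
Carrying full precision, 290.0702 × 107.0 = 31037.5114; keep min(5, 4) = 4 s.f.
Rounded to 4 significant figures: 3.104 × 10^4 cm².

3.104 × 10^4 cm²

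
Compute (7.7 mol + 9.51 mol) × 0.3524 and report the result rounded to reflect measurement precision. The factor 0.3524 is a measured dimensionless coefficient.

6.06 mol

7.7 mol + 9.51 mol = 17.21 mol; the sum is limited to 1 decimal place (3 s.f.).
Carrying full precision, 17.21 × 0.3524 = 6.064804 mol; 0.3524 has 4 s.f., so the result keeps min(3, 4) = 3 s.f.
Rounded to 3 significant figures: 6.06 mol.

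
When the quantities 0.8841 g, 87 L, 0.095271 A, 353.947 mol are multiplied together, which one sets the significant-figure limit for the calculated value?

87 L

0.8841 g → 4 s.f.; 87 L → 2 s.f.; 0.095271 A → 5 s.f.; 353.947 mol → 6 s.f.
The fewest is 2 significant figures, from 87 L.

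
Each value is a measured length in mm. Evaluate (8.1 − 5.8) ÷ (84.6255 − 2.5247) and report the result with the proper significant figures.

0.028

8.1 − 5.8 = 2.3, limited to 1 d.p. → 2 s.f.; 84.6255 − 2.5247 = 82.1008, limited to 4 d.p. → 6 s.f.
Carrying full precision, 2.3 ÷ 82.1008 = 0.0280143433438…; keep min(2, 6) = 2 s.f.
Rounded to 2 significant figures: 0.028.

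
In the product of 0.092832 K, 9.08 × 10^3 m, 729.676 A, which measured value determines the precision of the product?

0.092832 K → 5 s.f.; 9.08 × 10^3 m → 3 s.f.; 729.676 A → 6 s.f.
The fewest is 3 significant figures, from 9.08 × 10^3 m.

9.08 × 10^3 m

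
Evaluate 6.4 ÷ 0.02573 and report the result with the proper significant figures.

2.5 × 10²

6.4 ÷ 0.02573 = 248.736883016…
Multiplication/division keeps the fewest significant figures: 6.4 → 2 s.f., 0.02573 → 4 s.f.; limit is 2.
Rounded to 2 significant figures: 2.5 × 10².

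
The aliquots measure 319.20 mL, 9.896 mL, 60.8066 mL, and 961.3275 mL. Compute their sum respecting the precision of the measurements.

319.20 mL + 9.896 mL + 60.8066 mL + 961.3275 mL = 1351.2301 mL.
Addition/subtraction keeps the fewest decimal places: 319.20 → 2 decimal places, 9.896 → 3 decimal places, 60.8066 → 4 decimal places, 961.3275 → 4 decimal places; limit is 2.
Rounded to 2 decimal places: 1351.23 mL.

1351.23 mL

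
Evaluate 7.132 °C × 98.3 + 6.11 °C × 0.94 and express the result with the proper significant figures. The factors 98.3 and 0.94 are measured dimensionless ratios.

7.07 × 10² °C

7.132 × 98.3 = 701.0756 → 701 °C (3 s.f., last digit at the 10^0 place).
6.11 × 0.94 = 5.7434 → 5.7 °C (2 s.f., last digit at the 10^-1 place).
Sum: 706.819 °C; keep the coarser place, 10^0.
Result: 7.07 × 10² °C.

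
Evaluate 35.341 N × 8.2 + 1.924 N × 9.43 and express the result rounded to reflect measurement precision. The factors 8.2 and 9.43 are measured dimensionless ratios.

3.1 × 10² N

35.341 × 8.2 = 289.7962 → 2.9 × 10² N (2 s.f., last digit at the 10^1 place).
1.924 × 9.43 = 18.14332 → 18.1 N (3 s.f., last digit at the 10^-1 place).
Sum: 307.93952 N; keep the coarser place, 10^1.
Result: 3.1 × 10² N.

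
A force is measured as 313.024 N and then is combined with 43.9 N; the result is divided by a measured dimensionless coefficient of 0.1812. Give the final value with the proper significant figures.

1970. N

313.024 N + 43.9 N = 356.924 N; the sum is limited to 1 decimal place (4 s.f.).
Carrying full precision, 356.924 ÷ 0.1812 = 1969.77924945… N; 0.1812 has 4 s.f., so the result keeps min(4, 4) = 4 s.f.
Rounded to 4 significant figures: 1970. N.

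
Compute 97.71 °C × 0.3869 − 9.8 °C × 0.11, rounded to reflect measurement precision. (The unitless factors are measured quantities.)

97.71 × 0.3869 = 37.803999 → 37.80 °C (4 s.f., last digit at the 10^-2 place).
9.8 × 0.11 = 1.078 → 1.1 °C (2 s.f., last digit at the 10^-1 place).
Difference: 36.725999 °C; keep the coarser place, 10^-1.
Result: 36.7 °C.

36.7 °C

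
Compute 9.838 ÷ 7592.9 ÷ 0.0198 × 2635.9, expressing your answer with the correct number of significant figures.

172

9.838 ÷ 7592.9 ÷ 0.0198 × 2635.9 = 172.489585233…
Multiplication/division keeps the fewest significant figures: 9.838 → 4 s.f., 7592.9 → 5 s.f., 0.0198 → 3 s.f., 2635.9 → 5 s.f.; limit is 3.
Rounded to 3 significant figures: 172.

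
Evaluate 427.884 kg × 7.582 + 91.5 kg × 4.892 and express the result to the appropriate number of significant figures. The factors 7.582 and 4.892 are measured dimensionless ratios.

3692 kg

427.884 × 7.582 = 3244.216488 → 3244 kg (4 s.f., last digit at the 10^0 place).
91.5 × 4.892 = 447.618 → 448 kg (3 s.f., last digit at the 10^0 place).
Sum: 3691.834488 kg; keep the coarser place, 10^0.
Result: 3692 kg.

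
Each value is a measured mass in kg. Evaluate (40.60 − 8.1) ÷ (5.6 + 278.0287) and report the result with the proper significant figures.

40.60 − 8.1 = 32.50, limited to 1 d.p. → 3 s.f.; 5.6 + 278.0287 = 283.6287, limited to 1 d.p. → 4 s.f.
Carrying full precision, 32.50 ÷ 283.6287 = 0.114586429371…; keep min(3, 4) = 3 s.f.
Rounded to 3 significant figures: 0.115.

0.115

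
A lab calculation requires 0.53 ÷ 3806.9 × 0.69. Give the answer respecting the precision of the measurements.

0.53 ÷ 3806.9 × 0.69 = 0.0000960624129869…
Multiplication/division keeps the fewest significant figures: 0.53 → 2 s.f., 3806.9 → 5 s.f., 0.69 → 2 s.f.; limit is 2.
Rounded to 2 significant figures: 9.6 × 10⁻⁵.

9.6 × 10⁻⁵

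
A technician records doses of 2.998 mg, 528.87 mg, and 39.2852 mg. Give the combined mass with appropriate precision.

571.15 mg

2.998 mg + 528.87 mg + 39.2852 mg = 571.1532 mg.
Addition/subtraction keeps the fewest decimal places: 2.998 → 3 decimal places, 528.87 → 2 decimal places, 39.2852 → 4 decimal places; limit is 2.
Rounded to 2 decimal places: 571.15 mg.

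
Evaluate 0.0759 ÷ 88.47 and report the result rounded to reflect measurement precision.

0.0759 ÷ 88.47 = 0.000857917938284…
Multiplication/division keeps the fewest significant figures: 0.0759 → 3 s.f., 88.47 → 4 s.f.; limit is 3.
Rounded to 3 significant figures: 8.58 × 10⁻⁴.

8.58 × 10⁻⁴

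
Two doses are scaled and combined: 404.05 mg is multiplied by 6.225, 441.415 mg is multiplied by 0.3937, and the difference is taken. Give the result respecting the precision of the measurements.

2341 mg

404.05 × 6.225 = 2515.21125 → 2515 mg (4 s.f., last digit at the 10^0 place).
441.415 × 0.3937 = 173.7850855 → 173.8 mg (4 s.f., last digit at the 10^-1 place).
Difference: 2341.4261645 mg; keep the coarser place, 10^0.
Result: 2341 mg.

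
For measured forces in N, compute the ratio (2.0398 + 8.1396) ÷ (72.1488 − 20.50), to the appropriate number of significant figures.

2.0398 + 8.1396 = 10.1794, limited to 4 d.p. → 6 s.f.; 72.1488 − 20.50 = 51.6488, limited to 2 d.p. → 4 s.f.
Carrying full precision, 10.1794 ÷ 51.6488 = 0.19708879974…; keep min(6, 4) = 4 s.f.
Rounded to 4 significant figures: 1.971 × 10⁻¹.

1.971 × 10⁻¹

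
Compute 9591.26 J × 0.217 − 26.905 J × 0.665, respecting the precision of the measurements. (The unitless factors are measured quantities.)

2.06 × 10³ J

9591.26 × 0.217 = 2081.30342 → 2.08 × 10³ J (3 s.f., last digit at the 10^1 place).
26.905 × 0.665 = 17.891825 → 17.9 J (3 s.f., last digit at the 10^-1 place).
Difference: 2063.411595 J; keep the coarser place, 10^1.
Result: 2.06 × 10³ J.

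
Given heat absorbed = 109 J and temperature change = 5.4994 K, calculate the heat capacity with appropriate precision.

heat capacity = 109 J ÷ 5.4994 K = 19.8203440375… J/K.
109 has 3 significant figures; 5.4994 has 5.
Division/multiplication keeps the fewest: 3 significant figures.
Rounded: 19.8 J/K.

19.8 J/K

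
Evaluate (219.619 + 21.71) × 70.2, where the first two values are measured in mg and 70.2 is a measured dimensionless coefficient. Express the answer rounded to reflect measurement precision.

1.69 × 10^4 mg

219.619 mg + 21.71 mg = 241.329 mg; the sum is limited to 2 decimal places (5 s.f.).
Carrying full precision, 241.329 × 70.2 = 16941.2958 mg; 70.2 has 3 s.f., so the result keeps min(5, 3) = 3 s.f.
Rounded to 3 significant figures: 1.69 × 10^4 mg.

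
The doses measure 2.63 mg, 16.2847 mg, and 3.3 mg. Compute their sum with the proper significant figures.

2.63 mg + 16.2847 mg + 3.3 mg = 22.2147 mg.
Addition/subtraction keeps the fewest decimal places: 2.63 → 2 decimal places, 16.2847 → 4 decimal places, 3.3 → 1 decimal place; limit is 1.
Rounded to 1 decimal place: 22.2 mg.

22.2 mg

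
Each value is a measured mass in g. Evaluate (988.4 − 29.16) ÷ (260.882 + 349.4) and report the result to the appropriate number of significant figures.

988.4 − 29.16 = 959.24, limited to 1 d.p. → 4 s.f.; 260.882 + 349.4 = 610.282, limited to 1 d.p. → 4 s.f.
Carrying full precision, 959.24 ÷ 610.282 = 1.5717979557…; keep min(4, 4) = 4 s.f.
Rounded to 4 significant figures: 1.572.

1.572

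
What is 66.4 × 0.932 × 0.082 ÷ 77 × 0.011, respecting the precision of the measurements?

7.2 × 10^-4

66.4 × 0.932 × 0.082 ÷ 77 × 0.011 = 0.000724936228571…
Multiplication/division keeps the fewest significant figures: 66.4 → 3 s.f., 0.932 → 3 s.f., 0.082 → 2 s.f., 77 → 2 s.f., 0.011 → 2 s.f.; limit is 2.
Rounded to 2 significant figures: 7.2 × 10^-4.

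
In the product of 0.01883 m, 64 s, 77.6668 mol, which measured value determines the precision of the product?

64 s

0.01883 m → 4 s.f.; 64 s → 2 s.f.; 77.6668 mol → 6 s.f.
The fewest is 2 significant figures, from 64 s.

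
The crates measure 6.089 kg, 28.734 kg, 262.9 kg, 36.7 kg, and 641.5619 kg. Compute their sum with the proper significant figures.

6.089 kg + 28.734 kg + 262.9 kg + 36.7 kg + 641.5619 kg = 975.9849 kg.
Addition/subtraction keeps the fewest decimal places: 6.089 → 3 decimal places, 28.734 → 3 decimal places, 262.9 → 1 decimal place, 36.7 → 1 decimal place, 641.5619 → 4 decimal places; limit is 1.
Rounded to 1 decimal place: 976.0 kg.

976.0 kg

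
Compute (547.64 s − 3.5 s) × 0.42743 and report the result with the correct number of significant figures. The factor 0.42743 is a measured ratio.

547.64 s − 3.5 s = 544.14 s; the difference is limited to 1 decimal place (4 s.f.).
Carrying full precision, 544.14 × 0.42743 = 232.5817602 s; 0.42743 has 5 s.f., so the result keeps min(4, 5) = 4 s.f.
Rounded to 4 significant figures: 232.6 s.

232.6 s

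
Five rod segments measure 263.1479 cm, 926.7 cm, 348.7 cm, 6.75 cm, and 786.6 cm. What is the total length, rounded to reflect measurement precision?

2331.9 cm

263.1479 cm + 926.7 cm + 348.7 cm + 6.75 cm + 786.6 cm = 2331.8979 cm.
Addition/subtraction keeps the fewest decimal places: 263.1479 → 4 decimal places, 926.7 → 1 decimal place, 348.7 → 1 decimal place, 6.75 → 2 decimal places, 786.6 → 1 decimal place; limit is 1.
Rounded to 1 decimal place: 2331.9 cm.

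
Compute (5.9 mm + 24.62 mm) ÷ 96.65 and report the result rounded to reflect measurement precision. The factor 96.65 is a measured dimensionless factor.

5.9 mm + 24.62 mm = 30.52 mm; the sum is limited to 1 decimal place (3 s.f.).
Carrying full precision, 30.52 ÷ 96.65 = 0.315778582514… mm; 96.65 has 4 s.f., so the result keeps min(3, 4) = 3 s.f.
Rounded to 3 significant figures: 3.16 × 10^-1 mm.

3.16 × 10^-1 mm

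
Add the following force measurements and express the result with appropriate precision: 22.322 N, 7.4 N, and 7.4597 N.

37.2 N

22.322 N + 7.4 N + 7.4597 N = 37.1817 N.
Addition/subtraction keeps the fewest decimal places: 22.322 → 3 decimal places, 7.4 → 1 decimal place, 7.4597 → 4 decimal places; limit is 1.
Rounded to 1 decimal place: 37.2 N.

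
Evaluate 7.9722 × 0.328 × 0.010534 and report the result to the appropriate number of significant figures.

7.9722 × 0.328 × 0.010534 = 0.0275451627744
Multiplication/division keeps the fewest significant figures: 7.9722 → 5 s.f., 0.328 → 3 s.f., 0.010534 → 5 s.f.; limit is 3.
Rounded to 3 significant figures: 0.0275.

0.0275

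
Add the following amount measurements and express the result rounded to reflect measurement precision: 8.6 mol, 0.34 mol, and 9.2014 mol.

18.1 mol

8.6 mol + 0.34 mol + 9.2014 mol = 18.1414 mol.
Addition/subtraction keeps the fewest decimal places: 8.6 → 1 decimal place, 0.34 → 2 decimal places, 9.2014 → 4 decimal places; limit is 1.
Rounded to 1 decimal place: 18.1 mol.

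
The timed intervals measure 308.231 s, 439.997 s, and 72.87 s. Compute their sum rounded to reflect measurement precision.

308.231 s + 439.997 s + 72.87 s = 821.098 s.
Addition/subtraction keeps the fewest decimal places: 308.231 → 3 decimal places, 439.997 → 3 decimal places, 72.87 → 2 decimal places; limit is 2.
Rounded to 2 decimal places: 821.10 s.

821.10 s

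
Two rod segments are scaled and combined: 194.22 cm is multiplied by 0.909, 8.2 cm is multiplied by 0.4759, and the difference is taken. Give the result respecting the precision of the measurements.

194.22 × 0.909 = 176.54598 → 177 cm (3 s.f., last digit at the 10^0 place).
8.2 × 0.4759 = 3.90238 → 3.9 cm (2 s.f., last digit at the 10^-1 place).
Difference: 172.6436 cm; keep the coarser place, 10^0.
Result: 173 cm.

173 cm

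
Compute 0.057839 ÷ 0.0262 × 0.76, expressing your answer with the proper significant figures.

0.057839 ÷ 0.0262 × 0.76 = 1.67777251908…
Multiplication/division keeps the fewest significant figures: 0.057839 → 5 s.f., 0.0262 → 3 s.f., 0.76 → 2 s.f.; limit is 2.
Rounded to 2 significant figures: 1.7.

1.7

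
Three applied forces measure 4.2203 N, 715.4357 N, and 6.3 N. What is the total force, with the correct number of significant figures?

726.0 N

4.2203 N + 715.4357 N + 6.3 N = 725.9560 N.
Addition/subtraction keeps the fewest decimal places: 4.2203 → 4 decimal places, 715.4357 → 4 decimal places, 6.3 → 1 decimal place; limit is 1.
Rounded to 1 decimal place: 726.0 N.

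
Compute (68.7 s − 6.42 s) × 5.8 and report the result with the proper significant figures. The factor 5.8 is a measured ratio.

68.7 s − 6.42 s = 62.28 s; the difference is limited to 1 decimal place (3 s.f.).
Carrying full precision, 62.28 × 5.8 = 361.224 s; 5.8 has 2 s.f., so the result keeps min(3, 2) = 2 s.f.
Rounded to 2 significant figures: 3.6 × 10² s.

3.6 × 10² s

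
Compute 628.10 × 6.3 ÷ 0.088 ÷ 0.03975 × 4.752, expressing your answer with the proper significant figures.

5.4 × 10^6

628.10 × 6.3 ÷ 0.088 ÷ 0.03975 × 4.752 = 5375587.92453…
Multiplication/division keeps the fewest significant figures: 628.10 → 5 s.f., 6.3 → 2 s.f., 0.088 → 2 s.f., 0.03975 → 4 s.f., 4.752 → 4 s.f.; limit is 2.
Rounded to 2 significant figures: 5.4 × 10^6.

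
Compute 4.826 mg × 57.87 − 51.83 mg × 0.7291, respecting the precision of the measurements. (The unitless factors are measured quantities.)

241.5 mg

4.826 × 57.87 = 279.28062 → 2.793 × 10² mg (4 s.f., last digit at the 10^-1 place).
51.83 × 0.7291 = 37.789253 → 37.79 mg (4 s.f., last digit at the 10^-2 place).
Difference: 241.491367 mg; keep the coarser place, 10^-1.
Result: 241.5 mg.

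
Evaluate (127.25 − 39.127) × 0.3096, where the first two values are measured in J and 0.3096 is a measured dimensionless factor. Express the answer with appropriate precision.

27.28 J

127.25 J − 39.127 J = 88.123 J; the difference is limited to 2 decimal places (4 s.f.).
Carrying full precision, 88.123 × 0.3096 = 27.2828808 J; 0.3096 has 4 s.f., so the result keeps min(4, 4) = 4 s.f.
Rounded to 4 significant figures: 27.28 J.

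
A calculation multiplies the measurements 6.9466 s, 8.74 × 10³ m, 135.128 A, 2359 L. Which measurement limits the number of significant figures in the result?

6.9466 s → 5 s.f.; 8.74 × 10³ m → 3 s.f.; 135.128 A → 6 s.f.; 2359 L → 4 s.f.
The fewest is 3 significant figures, from 8.74 × 10³ m.

8.74 × 10³ m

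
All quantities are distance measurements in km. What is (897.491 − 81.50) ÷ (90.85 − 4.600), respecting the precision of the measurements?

9.461

897.491 − 81.50 = 815.991, limited to 2 d.p. → 5 s.f.; 90.85 − 4.600 = 86.250, limited to 2 d.p. → 4 s.f.
Carrying full precision, 815.991 ÷ 86.250 = 9.46076521739…; keep min(5, 4) = 4 s.f.
Rounded to 4 significant figures: 9.461.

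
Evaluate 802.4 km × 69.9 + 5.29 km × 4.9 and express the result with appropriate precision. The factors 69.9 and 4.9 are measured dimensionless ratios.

802.4 × 69.9 = 56087.76 → 5.61 × 10^4 km (3 s.f., last digit at the 10^2 place).
5.29 × 4.9 = 25.921 → 26 km (2 s.f., last digit at the 10^0 place).
Sum: 56113.681 km; keep the coarser place, 10^2.
Result: 5.61 × 10^4 km.

5.61 × 10^4 km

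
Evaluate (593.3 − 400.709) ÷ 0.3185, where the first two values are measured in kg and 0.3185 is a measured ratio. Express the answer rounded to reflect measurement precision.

604.7 kg

593.3 kg − 400.709 kg = 192.591 kg; the difference is limited to 1 decimal place (4 s.f.).
Carrying full precision, 192.591 ÷ 0.3185 = 604.681318681… kg; 0.3185 has 4 s.f., so the result keeps min(4, 4) = 4 s.f.
Rounded to 4 significant figures: 604.7 kg.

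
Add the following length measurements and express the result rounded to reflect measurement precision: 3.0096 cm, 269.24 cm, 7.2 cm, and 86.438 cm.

365.9 cm

3.0096 cm + 269.24 cm + 7.2 cm + 86.438 cm = 365.8876 cm.
Addition/subtraction keeps the fewest decimal places: 3.0096 → 4 decimal places, 269.24 → 2 decimal places, 7.2 → 1 decimal place, 86.438 → 3 decimal places; limit is 1.
Rounded to 1 decimal place: 365.9 cm.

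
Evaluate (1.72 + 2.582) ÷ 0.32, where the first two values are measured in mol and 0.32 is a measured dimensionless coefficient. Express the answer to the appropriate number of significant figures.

13 mol

1.72 mol + 2.582 mol = 4.302 mol; the sum is limited to 2 decimal places (3 s.f.).
Carrying full precision, 4.302 ÷ 0.32 = 13.44375 mol; 0.32 has 2 s.f., so the result keeps min(3, 2) = 2 s.f.
Rounded to 2 significant figures: 13 mol.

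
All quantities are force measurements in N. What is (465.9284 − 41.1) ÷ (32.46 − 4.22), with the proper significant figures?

465.9284 − 41.1 = 424.8284, limited to 1 d.p. → 4 s.f.; 32.46 − 4.22 = 28.24, limited to 2 d.p. → 4 s.f.
Carrying full precision, 424.8284 ÷ 28.24 = 15.0434985836…; keep min(4, 4) = 4 s.f.
Rounded to 4 significant figures: 15.04.

15.04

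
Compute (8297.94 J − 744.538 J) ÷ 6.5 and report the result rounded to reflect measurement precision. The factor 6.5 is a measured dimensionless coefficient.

8297.94 J − 744.538 J = 7553.402 J; the difference is limited to 2 decimal places (6 s.f.).
Carrying full precision, 7553.402 ÷ 6.5 = 1162.06184615… J; 6.5 has 2 s.f., so the result keeps min(6, 2) = 2 s.f.
Rounded to 2 significant figures: 1.2 × 10³ J.

1.2 × 10³ J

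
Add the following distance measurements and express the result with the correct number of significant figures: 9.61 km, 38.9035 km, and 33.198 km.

9.61 km + 38.9035 km + 33.198 km = 81.7115 km.
Addition/subtraction keeps the fewest decimal places: 9.61 → 2 decimal places, 38.9035 → 4 decimal places, 33.198 → 3 decimal places; limit is 2.
Rounded to 2 decimal places: 81.71 km.

81.71 km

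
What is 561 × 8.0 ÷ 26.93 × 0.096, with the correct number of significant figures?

16

561 × 8.0 ÷ 26.93 × 0.096 = 15.9988117341…
Multiplication/division keeps the fewest significant figures: 561 → 3 s.f., 8.0 → 2 s.f., 26.93 → 4 s.f., 0.096 → 2 s.f.; limit is 2.
Rounded to 2 significant figures: 16.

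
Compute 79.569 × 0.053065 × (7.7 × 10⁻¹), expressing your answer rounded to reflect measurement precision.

3.3

79.569 × 0.053065 × (7.7 × 10⁻¹) = 3.25119331845
Multiplication/division keeps the fewest significant figures: 79.569 → 5 s.f., 0.053065 → 5 s.f., 7.7 × 10⁻¹ → 2 s.f.; limit is 2.
Rounded to 2 significant figures: 3.3.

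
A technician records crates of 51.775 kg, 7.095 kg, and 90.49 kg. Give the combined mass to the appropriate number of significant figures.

149.36 kg

51.775 kg + 7.095 kg + 90.49 kg = 149.360 kg.
Addition/subtraction keeps the fewest decimal places: 51.775 → 3 decimal places, 7.095 → 3 decimal places, 90.49 → 2 decimal places; limit is 2.
Rounded to 2 decimal places: 149.36 kg.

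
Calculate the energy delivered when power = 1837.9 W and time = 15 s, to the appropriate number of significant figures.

2.8 × 10^4 J

energy delivered = 1837.9 W × 15 s = 27568.5 J.
1837.9 has 5 significant figures; 15 has 2.
Division/multiplication keeps the fewest: 2 significant figures.
Rounded: 2.8 × 10^4 J.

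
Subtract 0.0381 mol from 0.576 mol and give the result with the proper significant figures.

0.576 mol − 0.0381 mol = 0.5379 mol.
Addition/subtraction keeps the fewest decimal places: 0.576 → 3 decimal places, 0.0381 → 4 decimal places; limit is 3.
Rounded to 3 decimal places: 0.538 mol.

0.538 mol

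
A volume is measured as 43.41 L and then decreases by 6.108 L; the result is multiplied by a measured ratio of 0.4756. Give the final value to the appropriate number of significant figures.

43.41 L − 6.108 L = 37.302 L; the difference is limited to 2 decimal places (4 s.f.).
Carrying full precision, 37.302 × 0.4756 = 17.7408312 L; 0.4756 has 4 s.f., so the result keeps min(4, 4) = 4 s.f.
Rounded to 4 significant figures: 17.74 L.

17.74 L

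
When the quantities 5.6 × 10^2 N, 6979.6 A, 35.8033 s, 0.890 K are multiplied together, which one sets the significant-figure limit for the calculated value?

5.6 × 10^2 N

5.6 × 10^2 N → 2 s.f.; 6979.6 A → 5 s.f.; 35.8033 s → 6 s.f.; 0.890 K → 3 s.f.
The fewest is 2 significant figures, from 5.6 × 10^2 N.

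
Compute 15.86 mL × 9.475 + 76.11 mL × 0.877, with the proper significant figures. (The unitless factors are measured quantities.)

217.0 mL

15.86 × 9.475 = 150.2735 → 1.503 × 10^2 mL (4 s.f., last digit at the 10^-1 place).
76.11 × 0.877 = 66.74847 → 66.7 mL (3 s.f., last digit at the 10^-1 place).
Sum: 217.02197 mL; keep the coarser place, 10^-1.
Result: 217.0 mL.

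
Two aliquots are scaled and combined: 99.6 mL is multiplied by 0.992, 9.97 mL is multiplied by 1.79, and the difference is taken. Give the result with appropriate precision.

81.0 mL

99.6 × 0.992 = 98.8032 → 98.8 mL (3 s.f., last digit at the 10^-1 place).
9.97 × 1.79 = 17.8463 → 17.8 mL (3 s.f., last digit at the 10^-1 place).
Difference: 80.9569 mL; keep the coarser place, 10^-1.
Result: 81.0 mL.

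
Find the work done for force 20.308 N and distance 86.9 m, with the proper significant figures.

work done = 20.308 N × 86.9 m = 1764.7652 J.
20.308 has 5 significant figures; 86.9 has 3.
Division/multiplication keeps the fewest: 3 significant figures.
Rounded: 1.76 × 10³ J.

1.76 × 10³ J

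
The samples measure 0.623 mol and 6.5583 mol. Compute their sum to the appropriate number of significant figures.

0.623 mol + 6.5583 mol = 7.1813 mol.
Addition/subtraction keeps the fewest decimal places: 0.623 → 3 decimal places, 6.5583 → 4 decimal places; limit is 3.
Rounded to 3 decimal places: 7.181 mol.

7.181 mol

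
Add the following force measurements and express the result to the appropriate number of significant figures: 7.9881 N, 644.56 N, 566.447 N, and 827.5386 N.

2046.53 N

7.9881 N + 644.56 N + 566.447 N + 827.5386 N = 2046.5337 N.
Addition/subtraction keeps the fewest decimal places: 7.9881 → 4 decimal places, 644.56 → 2 decimal places, 566.447 → 3 decimal places, 827.5386 → 4 decimal places; limit is 2.
Rounded to 2 decimal places: 2046.53 N.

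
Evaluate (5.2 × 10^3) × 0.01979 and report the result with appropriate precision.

(5.2 × 10^3) × 0.01979 = 102.908
Multiplication/division keeps the fewest significant figures: 5.2 × 10^3 → 2 s.f., 0.01979 → 4 s.f.; limit is 2.
Rounded to 2 significant figures: 1.0 × 10^2.

1.0 × 10^2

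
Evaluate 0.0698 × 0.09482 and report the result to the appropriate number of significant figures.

0.00662

0.0698 × 0.09482 = 0.006618436
Multiplication/division keeps the fewest significant figures: 0.0698 → 3 s.f., 0.09482 → 4 s.f.; limit is 3.
Rounded to 3 significant figures: 0.00662.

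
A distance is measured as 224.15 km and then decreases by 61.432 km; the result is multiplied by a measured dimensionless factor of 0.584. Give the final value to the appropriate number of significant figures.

224.15 km − 61.432 km = 162.718 km; the difference is limited to 2 decimal places (5 s.f.).
Carrying full precision, 162.718 × 0.584 = 95.027312 km; 0.584 has 3 s.f., so the result keeps min(5, 3) = 3 s.f.
Rounded to 3 significant figures: 95.0 km.

95.0 km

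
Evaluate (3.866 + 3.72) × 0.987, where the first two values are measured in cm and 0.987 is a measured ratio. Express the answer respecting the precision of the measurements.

3.866 cm + 3.72 cm = 7.586 cm; the sum is limited to 2 decimal places (3 s.f.).
Carrying full precision, 7.586 × 0.987 = 7.487382 cm; 0.987 has 3 s.f., so the result keeps min(3, 3) = 3 s.f.
Rounded to 3 significant figures: 7.49 cm.

7.49 cm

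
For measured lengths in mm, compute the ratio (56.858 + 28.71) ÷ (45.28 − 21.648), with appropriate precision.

3.621

56.858 + 28.71 = 85.568, limited to 2 d.p. → 4 s.f.; 45.28 − 21.648 = 23.632, limited to 2 d.p. → 4 s.f.
Carrying full precision, 85.568 ÷ 23.632 = 3.62085308057…; keep min(4, 4) = 4 s.f.
Rounded to 4 significant figures: 3.621.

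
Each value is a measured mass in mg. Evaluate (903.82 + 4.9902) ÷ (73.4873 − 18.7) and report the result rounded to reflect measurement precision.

16.6

903.82 + 4.9902 = 908.8102, limited to 2 d.p. → 5 s.f.; 73.4873 − 18.7 = 54.7873, limited to 1 d.p. → 3 s.f.
Carrying full precision, 908.8102 ÷ 54.7873 = 16.58797203…; keep min(5, 3) = 3 s.f.
Rounded to 3 significant figures: 16.6.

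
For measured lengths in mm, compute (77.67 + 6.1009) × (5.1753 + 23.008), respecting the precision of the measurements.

77.67 + 6.1009 = 83.7709, limited to 2 d.p. → 4 s.f.; 5.1753 + 23.008 = 28.1833, limited to 3 d.p. → 5 s.f.
Carrying full precision, 83.7709 × 28.1833 = 2360.94040597; keep min(4, 5) = 4 s.f.
Rounded to 4 significant figures: 2361 mm².

2361 mm²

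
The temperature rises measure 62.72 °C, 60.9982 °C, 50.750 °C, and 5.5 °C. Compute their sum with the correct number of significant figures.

62.72 °C + 60.9982 °C + 50.750 °C + 5.5 °C = 179.9682 °C.
Addition/subtraction keeps the fewest decimal places: 62.72 → 2 decimal places, 60.9982 → 4 decimal places, 50.750 → 3 decimal places, 5.5 → 1 decimal place; limit is 1.
Rounded to 1 decimal place: 180.0 °C.

180.0 °C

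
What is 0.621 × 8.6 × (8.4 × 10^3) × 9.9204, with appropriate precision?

0.621 × 8.6 × (8.4 × 10^3) × 9.9204 = 445039.461216
Multiplication/division keeps the fewest significant figures: 0.621 → 3 s.f., 8.6 → 2 s.f., 8.4 × 10^3 → 2 s.f., 9.9204 → 5 s.f.; limit is 2.
Rounded to 2 significant figures: 4.5 × 10^5.

4.5 × 10^5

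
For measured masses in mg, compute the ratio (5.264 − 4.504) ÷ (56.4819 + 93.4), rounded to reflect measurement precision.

5.264 − 4.504 = 0.760, limited to 3 d.p. → 3 s.f.; 56.4819 + 93.4 = 149.8819, limited to 1 d.p. → 4 s.f.
Carrying full precision, 0.760 ÷ 149.8819 = 0.00507065896549…; keep min(3, 4) = 3 s.f.
Rounded to 3 significant figures: 0.00507.

0.00507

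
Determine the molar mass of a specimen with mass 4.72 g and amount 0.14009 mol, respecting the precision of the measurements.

33.7 g/mol

molar mass = 4.72 g ÷ 0.14009 mol = 33.6926261689… g/mol.
4.72 has 3 significant figures; 0.14009 has 5.
Division/multiplication keeps the fewest: 3 significant figures.
Rounded: 33.7 g/mol.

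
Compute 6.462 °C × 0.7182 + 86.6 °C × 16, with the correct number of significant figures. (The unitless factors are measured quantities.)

1.4 × 10^3 °C

6.462 × 0.7182 = 4.6410084 → 4.641 °C (4 s.f., last digit at the 10^-3 place).
86.6 × 16 = 1385.6 → 1.4 × 10^3 °C (2 s.f., last digit at the 10^2 place).
Sum: 1390.2410084 °C; keep the coarser place, 10^2.
Result: 1.4 × 10^3 °C.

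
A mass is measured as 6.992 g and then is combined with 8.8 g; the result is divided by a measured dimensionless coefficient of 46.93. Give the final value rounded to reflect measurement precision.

6.992 g + 8.8 g = 15.792 g; the sum is limited to 1 decimal place (3 s.f.).
Carrying full precision, 15.792 ÷ 46.93 = 0.336501171958… g; 46.93 has 4 s.f., so the result keeps min(3, 4) = 3 s.f.
Rounded to 3 significant figures: 0.337 g.

0.337 g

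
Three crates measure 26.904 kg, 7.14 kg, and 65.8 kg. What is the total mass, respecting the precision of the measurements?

26.904 kg + 7.14 kg + 65.8 kg = 99.844 kg.
Addition/subtraction keeps the fewest decimal places: 26.904 → 3 decimal places, 7.14 → 2 decimal places, 65.8 → 1 decimal place; limit is 1.
Rounded to 1 decimal place: 99.8 kg.

99.8 kg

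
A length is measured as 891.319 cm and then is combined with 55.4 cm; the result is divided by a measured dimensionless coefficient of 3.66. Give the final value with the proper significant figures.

259 cm

891.319 cm + 55.4 cm = 946.719 cm; the sum is limited to 1 decimal place (4 s.f.).
Carrying full precision, 946.719 ÷ 3.66 = 258.666393443… cm; 3.66 has 3 s.f., so the result keeps min(4, 3) = 3 s.f.
Rounded to 3 significant figures: 259 cm.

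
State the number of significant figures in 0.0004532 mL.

0.0004532: leading zeros are not significant.

4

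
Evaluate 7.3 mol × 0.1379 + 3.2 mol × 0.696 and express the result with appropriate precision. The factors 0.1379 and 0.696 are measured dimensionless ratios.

3.2 mol

7.3 × 0.1379 = 1.00667 → 1.0 mol (2 s.f., last digit at the 10^-1 place).
3.2 × 0.696 = 2.2272 → 2.2 mol (2 s.f., last digit at the 10^-1 place).
Sum: 3.23387 mol; keep the coarser place, 10^-1.
Result: 3.2 mol.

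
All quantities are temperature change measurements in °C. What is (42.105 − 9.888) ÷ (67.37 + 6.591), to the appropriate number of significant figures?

42.105 − 9.888 = 32.217, limited to 3 d.p. → 5 s.f.; 67.37 + 6.591 = 73.961, limited to 2 d.p. → 4 s.f.
Carrying full precision, 32.217 ÷ 73.961 = 0.435594434905…; keep min(5, 4) = 4 s.f.
Rounded to 4 significant figures: 0.4356.

0.4356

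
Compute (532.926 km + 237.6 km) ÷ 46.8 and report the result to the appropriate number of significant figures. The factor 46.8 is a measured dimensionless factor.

532.926 km + 237.6 km = 770.526 km; the sum is limited to 1 decimal place (4 s.f.).
Carrying full precision, 770.526 ÷ 46.8 = 16.4642307692… km; 46.8 has 3 s.f., so the result keeps min(4, 3) = 3 s.f.
Rounded to 3 significant figures: 16.5 km.

16.5 km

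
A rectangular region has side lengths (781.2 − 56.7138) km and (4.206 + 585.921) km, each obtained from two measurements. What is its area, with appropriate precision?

4.275 × 10⁵ km²

781.2 − 56.7138 = 724.4862, limited to 1 d.p. → 4 s.f.; 4.206 + 585.921 = 590.127, limited to 3 d.p. → 6 s.f.
Carrying full precision, 724.4862 × 590.127 = 427538.867747…; keep min(4, 6) = 4 s.f.
Rounded to 4 significant figures: 4.275 × 10⁵ km².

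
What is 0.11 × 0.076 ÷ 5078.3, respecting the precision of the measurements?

0.11 × 0.076 ÷ 5078.3 = 0.0000016462201918…
Multiplication/division keeps the fewest significant figures: 0.11 → 2 s.f., 0.076 → 2 s.f., 5078.3 → 5 s.f.; limit is 2.
Rounded to 2 significant figures: 1.6 × 10^-6.

1.6 × 10^-6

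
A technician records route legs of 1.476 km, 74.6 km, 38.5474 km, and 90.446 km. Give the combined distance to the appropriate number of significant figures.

1.476 km + 74.6 km + 38.5474 km + 90.446 km = 205.0694 km.
Addition/subtraction keeps the fewest decimal places: 1.476 → 3 decimal places, 74.6 → 1 decimal place, 38.5474 → 4 decimal places, 90.446 → 3 decimal places; limit is 1.
Rounded to 1 decimal place: 205.1 km.

205.1 km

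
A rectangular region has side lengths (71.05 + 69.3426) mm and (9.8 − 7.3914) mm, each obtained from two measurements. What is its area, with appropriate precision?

71.05 + 69.3426 = 140.3926, limited to 2 d.p. → 5 s.f.; 9.8 − 7.3914 = 2.4086, limited to 1 d.p. → 2 s.f.
Carrying full precision, 140.3926 × 2.4086 = 338.14961636; keep min(5, 2) = 2 s.f.
Rounded to 2 significant figures: 3.4 × 10² mm².

3.4 × 10² mm²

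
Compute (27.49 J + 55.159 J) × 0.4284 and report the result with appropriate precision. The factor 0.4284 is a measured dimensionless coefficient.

35.41 J

27.49 J + 55.159 J = 82.649 J; the sum is limited to 2 decimal places (4 s.f.).
Carrying full precision, 82.649 × 0.4284 = 35.4068316 J; 0.4284 has 4 s.f., so the result keeps min(4, 4) = 4 s.f.
Rounded to 4 significant figures: 35.41 J.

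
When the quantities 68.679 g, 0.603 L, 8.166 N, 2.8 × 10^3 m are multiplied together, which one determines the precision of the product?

2.8 × 10^3 m

68.679 g → 5 s.f.; 0.603 L → 3 s.f.; 8.166 N → 4 s.f.; 2.8 × 10^3 m → 2 s.f.
The fewest is 2 significant figures, from 2.8 × 10^3 m.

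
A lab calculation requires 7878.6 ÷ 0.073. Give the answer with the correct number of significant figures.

1.1 × 10^5

7878.6 ÷ 0.073 = 107926.027397…
Multiplication/division keeps the fewest significant figures: 7878.6 → 5 s.f., 0.073 → 2 s.f.; limit is 2.
Rounded to 2 significant figures: 1.1 × 10^5.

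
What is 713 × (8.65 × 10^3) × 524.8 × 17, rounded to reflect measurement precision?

713 × (8.65 × 10^3) × 524.8 × 17 = 5.502352192 × 10^10
Multiplication/division keeps the fewest significant figures: 713 → 3 s.f., 8.65 × 10^3 → 3 s.f., 524.8 → 4 s.f., 17 → 2 s.f.; limit is 2.
Rounded to 2 significant figures: 5.5 × 10^10.

5.5 × 10^10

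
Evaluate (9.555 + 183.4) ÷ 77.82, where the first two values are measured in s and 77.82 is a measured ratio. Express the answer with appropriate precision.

9.555 s + 183.4 s = 192.955 s; the sum is limited to 1 decimal place (4 s.f.).
Carrying full precision, 192.955 ÷ 77.82 = 2.47950398355… s; 77.82 has 4 s.f., so the result keeps min(4, 4) = 4 s.f.
Rounded to 4 significant figures: 2.480 s.

2.480 s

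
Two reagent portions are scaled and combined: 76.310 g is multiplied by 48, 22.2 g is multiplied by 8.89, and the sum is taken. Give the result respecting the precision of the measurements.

3.9 × 10³ g

76.310 × 48 = 3662.88 → 3.7 × 10³ g (2 s.f., last digit at the 10^2 place).
22.2 × 8.89 = 197.358 → 197 g (3 s.f., last digit at the 10^0 place).
Sum: 3860.238 g; keep the coarser place, 10^2.
Result: 3.9 × 10³ g.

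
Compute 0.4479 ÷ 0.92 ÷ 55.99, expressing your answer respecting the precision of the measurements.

0.0087

0.4479 ÷ 0.92 ÷ 55.99 = 0.00869526390582…
Multiplication/division keeps the fewest significant figures: 0.4479 → 4 s.f., 0.92 → 2 s.f., 55.99 → 4 s.f.; limit is 2.
Rounded to 2 significant figures: 0.0087.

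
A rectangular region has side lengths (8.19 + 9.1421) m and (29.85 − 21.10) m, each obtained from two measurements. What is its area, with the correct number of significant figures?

8.19 + 9.1421 = 17.3321, limited to 2 d.p. → 4 s.f.; 29.85 − 21.10 = 8.75, limited to 2 d.p. → 3 s.f.
Carrying full precision, 17.3321 × 8.75 = 151.655875; keep min(4, 3) = 3 s.f.
Rounded to 3 significant figures: 1.52 × 10^2 m².

1.52 × 10^2 m²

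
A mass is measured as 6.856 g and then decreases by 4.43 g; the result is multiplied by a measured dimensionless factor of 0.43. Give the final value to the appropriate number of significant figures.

6.856 g − 4.43 g = 2.426 g; the difference is limited to 2 decimal places (3 s.f.).
Carrying full precision, 2.426 × 0.43 = 1.04318 g; 0.43 has 2 s.f., so the result keeps min(3, 2) = 2 s.f.
Rounded to 2 significant figures: 1.0 g.

1.0 g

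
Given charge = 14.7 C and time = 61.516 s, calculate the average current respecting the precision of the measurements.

0.239 A

average current = 14.7 C ÷ 61.516 s = 0.238962221211… A.
14.7 has 3 significant figures; 61.516 has 5.
Division/multiplication keeps the fewest: 3 significant figures.
Rounded: 0.239 A.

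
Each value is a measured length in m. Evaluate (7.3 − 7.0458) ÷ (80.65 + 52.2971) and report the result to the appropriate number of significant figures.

0.002

7.3 − 7.0458 = 0.2542, limited to 1 d.p. → 1 s.f.; 80.65 + 52.2971 = 132.9471, limited to 2 d.p. → 5 s.f.
Carrying full precision, 0.2542 ÷ 132.9471 = 0.0019120386981…; keep min(1, 5) = 1 s.f.
Rounded to 1 significant figure: 0.002.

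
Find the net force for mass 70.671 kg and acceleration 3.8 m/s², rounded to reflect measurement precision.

2.7 × 10² N

net force = 70.671 kg × 3.8 m/s² = 268.5498 N.
70.671 has 5 significant figures; 3.8 has 2.
Division/multiplication keeps the fewest: 2 significant figures.
Rounded: 2.7 × 10² N.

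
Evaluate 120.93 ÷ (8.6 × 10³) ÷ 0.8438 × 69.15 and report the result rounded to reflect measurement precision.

120.93 ÷ (8.6 × 10³) ÷ 0.8438 × 69.15 = 1.15236023912…
Multiplication/division keeps the fewest significant figures: 120.93 → 5 s.f., 8.6 × 10³ → 2 s.f., 0.8438 → 4 s.f., 69.15 → 4 s.f.; limit is 2.
Rounded to 2 significant figures: 1.2.

1.2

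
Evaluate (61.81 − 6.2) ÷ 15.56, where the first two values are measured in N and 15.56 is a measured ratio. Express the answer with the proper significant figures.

3.57 N

61.81 N − 6.2 N = 55.61 N; the difference is limited to 1 decimal place (3 s.f.).
Carrying full precision, 55.61 ÷ 15.56 = 3.57390745501… N; 15.56 has 4 s.f., so the result keeps min(3, 4) = 3 s.f.
Rounded to 3 significant figures: 3.57 N.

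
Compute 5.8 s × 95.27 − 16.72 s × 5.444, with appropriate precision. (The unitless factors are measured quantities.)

5.8 × 95.27 = 552.566 → 5.5 × 10² s (2 s.f., last digit at the 10^1 place).
16.72 × 5.444 = 91.02368 → 91.02 s (4 s.f., last digit at the 10^-2 place).
Difference: 461.54232 s; keep the coarser place, 10^1.
Result: 4.6 × 10² s.

4.6 × 10² s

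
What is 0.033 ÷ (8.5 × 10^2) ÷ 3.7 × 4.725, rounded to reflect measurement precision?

5.0 × 10^-5

0.033 ÷ (8.5 × 10^2) ÷ 3.7 × 4.725 = 0.0000495786963434…
Multiplication/division keeps the fewest significant figures: 0.033 → 2 s.f., 8.5 × 10^2 → 2 s.f., 3.7 → 2 s.f., 4.725 → 4 s.f.; limit is 2.
Rounded to 2 significant figures: 5.0 × 10^-5.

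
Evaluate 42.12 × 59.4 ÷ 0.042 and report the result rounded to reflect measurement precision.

42.12 × 59.4 ÷ 0.042 = 59569.7142857…
Multiplication/division keeps the fewest significant figures: 42.12 → 4 s.f., 59.4 → 3 s.f., 0.042 → 2 s.f.; limit is 2.
Rounded to 2 significant figures: 6.0 × 10^4.

6.0 × 10^4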